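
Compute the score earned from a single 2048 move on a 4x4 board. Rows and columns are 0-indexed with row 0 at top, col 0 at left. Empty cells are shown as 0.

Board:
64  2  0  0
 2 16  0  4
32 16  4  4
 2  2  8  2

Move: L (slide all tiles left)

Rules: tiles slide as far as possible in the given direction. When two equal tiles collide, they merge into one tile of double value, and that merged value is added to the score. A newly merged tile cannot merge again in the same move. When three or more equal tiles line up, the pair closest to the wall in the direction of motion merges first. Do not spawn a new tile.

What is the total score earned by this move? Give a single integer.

Slide left:
row 0: [64, 2, 0, 0] -> [64, 2, 0, 0]  score +0 (running 0)
row 1: [2, 16, 0, 4] -> [2, 16, 4, 0]  score +0 (running 0)
row 2: [32, 16, 4, 4] -> [32, 16, 8, 0]  score +8 (running 8)
row 3: [2, 2, 8, 2] -> [4, 8, 2, 0]  score +4 (running 12)
Board after move:
64  2  0  0
 2 16  4  0
32 16  8  0
 4  8  2  0

Answer: 12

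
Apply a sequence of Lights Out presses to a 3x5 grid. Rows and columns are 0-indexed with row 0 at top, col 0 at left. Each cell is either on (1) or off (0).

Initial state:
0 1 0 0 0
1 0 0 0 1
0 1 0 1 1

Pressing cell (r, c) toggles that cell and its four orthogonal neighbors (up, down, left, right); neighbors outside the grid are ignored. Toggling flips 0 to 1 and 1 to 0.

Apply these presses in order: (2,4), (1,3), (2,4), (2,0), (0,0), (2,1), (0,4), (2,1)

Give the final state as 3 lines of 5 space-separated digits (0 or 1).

After press 1 at (2,4):
0 1 0 0 0
1 0 0 0 0
0 1 0 0 0

After press 2 at (1,3):
0 1 0 1 0
1 0 1 1 1
0 1 0 1 0

After press 3 at (2,4):
0 1 0 1 0
1 0 1 1 0
0 1 0 0 1

After press 4 at (2,0):
0 1 0 1 0
0 0 1 1 0
1 0 0 0 1

After press 5 at (0,0):
1 0 0 1 0
1 0 1 1 0
1 0 0 0 1

After press 6 at (2,1):
1 0 0 1 0
1 1 1 1 0
0 1 1 0 1

After press 7 at (0,4):
1 0 0 0 1
1 1 1 1 1
0 1 1 0 1

After press 8 at (2,1):
1 0 0 0 1
1 0 1 1 1
1 0 0 0 1

Answer: 1 0 0 0 1
1 0 1 1 1
1 0 0 0 1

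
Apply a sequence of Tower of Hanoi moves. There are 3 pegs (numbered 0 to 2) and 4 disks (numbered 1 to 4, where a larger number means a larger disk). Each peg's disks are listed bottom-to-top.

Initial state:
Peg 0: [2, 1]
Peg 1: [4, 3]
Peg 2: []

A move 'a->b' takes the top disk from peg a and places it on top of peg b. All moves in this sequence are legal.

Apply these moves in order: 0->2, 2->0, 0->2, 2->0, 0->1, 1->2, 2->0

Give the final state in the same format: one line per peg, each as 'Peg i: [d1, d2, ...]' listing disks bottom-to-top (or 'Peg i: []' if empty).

After move 1 (0->2):
Peg 0: [2]
Peg 1: [4, 3]
Peg 2: [1]

After move 2 (2->0):
Peg 0: [2, 1]
Peg 1: [4, 3]
Peg 2: []

After move 3 (0->2):
Peg 0: [2]
Peg 1: [4, 3]
Peg 2: [1]

After move 4 (2->0):
Peg 0: [2, 1]
Peg 1: [4, 3]
Peg 2: []

After move 5 (0->1):
Peg 0: [2]
Peg 1: [4, 3, 1]
Peg 2: []

After move 6 (1->2):
Peg 0: [2]
Peg 1: [4, 3]
Peg 2: [1]

After move 7 (2->0):
Peg 0: [2, 1]
Peg 1: [4, 3]
Peg 2: []

Answer: Peg 0: [2, 1]
Peg 1: [4, 3]
Peg 2: []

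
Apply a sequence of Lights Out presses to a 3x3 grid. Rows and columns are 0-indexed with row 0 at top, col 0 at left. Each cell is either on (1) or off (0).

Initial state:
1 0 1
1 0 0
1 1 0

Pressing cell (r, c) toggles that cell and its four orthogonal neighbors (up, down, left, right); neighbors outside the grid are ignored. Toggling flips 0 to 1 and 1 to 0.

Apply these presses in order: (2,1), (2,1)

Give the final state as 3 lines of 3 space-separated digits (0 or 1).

Answer: 1 0 1
1 0 0
1 1 0

Derivation:
After press 1 at (2,1):
1 0 1
1 1 0
0 0 1

After press 2 at (2,1):
1 0 1
1 0 0
1 1 0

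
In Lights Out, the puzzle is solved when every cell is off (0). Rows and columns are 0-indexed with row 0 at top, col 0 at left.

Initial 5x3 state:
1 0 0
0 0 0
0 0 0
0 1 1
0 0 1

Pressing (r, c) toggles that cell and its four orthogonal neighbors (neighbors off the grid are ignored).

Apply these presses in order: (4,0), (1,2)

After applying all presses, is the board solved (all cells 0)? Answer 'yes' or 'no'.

After press 1 at (4,0):
1 0 0
0 0 0
0 0 0
1 1 1
1 1 1

After press 2 at (1,2):
1 0 1
0 1 1
0 0 1
1 1 1
1 1 1

Lights still on: 11

Answer: no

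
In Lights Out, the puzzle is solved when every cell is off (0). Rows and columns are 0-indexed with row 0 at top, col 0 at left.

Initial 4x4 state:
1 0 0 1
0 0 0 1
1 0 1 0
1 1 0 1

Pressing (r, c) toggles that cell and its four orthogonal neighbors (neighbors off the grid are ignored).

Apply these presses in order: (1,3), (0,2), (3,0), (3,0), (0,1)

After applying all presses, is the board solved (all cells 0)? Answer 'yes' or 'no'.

Answer: no

Derivation:
After press 1 at (1,3):
1 0 0 0
0 0 1 0
1 0 1 1
1 1 0 1

After press 2 at (0,2):
1 1 1 1
0 0 0 0
1 0 1 1
1 1 0 1

After press 3 at (3,0):
1 1 1 1
0 0 0 0
0 0 1 1
0 0 0 1

After press 4 at (3,0):
1 1 1 1
0 0 0 0
1 0 1 1
1 1 0 1

After press 5 at (0,1):
0 0 0 1
0 1 0 0
1 0 1 1
1 1 0 1

Lights still on: 8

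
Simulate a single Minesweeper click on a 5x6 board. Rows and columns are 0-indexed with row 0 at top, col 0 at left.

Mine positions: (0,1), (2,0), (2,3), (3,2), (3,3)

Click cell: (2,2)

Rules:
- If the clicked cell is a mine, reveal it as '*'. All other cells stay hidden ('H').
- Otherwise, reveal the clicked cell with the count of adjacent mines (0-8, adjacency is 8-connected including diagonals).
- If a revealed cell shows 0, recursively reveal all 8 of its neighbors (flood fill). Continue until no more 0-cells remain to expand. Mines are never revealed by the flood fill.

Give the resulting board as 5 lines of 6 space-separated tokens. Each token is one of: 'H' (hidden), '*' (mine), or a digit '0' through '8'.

H H H H H H
H H H H H H
H H 3 H H H
H H H H H H
H H H H H H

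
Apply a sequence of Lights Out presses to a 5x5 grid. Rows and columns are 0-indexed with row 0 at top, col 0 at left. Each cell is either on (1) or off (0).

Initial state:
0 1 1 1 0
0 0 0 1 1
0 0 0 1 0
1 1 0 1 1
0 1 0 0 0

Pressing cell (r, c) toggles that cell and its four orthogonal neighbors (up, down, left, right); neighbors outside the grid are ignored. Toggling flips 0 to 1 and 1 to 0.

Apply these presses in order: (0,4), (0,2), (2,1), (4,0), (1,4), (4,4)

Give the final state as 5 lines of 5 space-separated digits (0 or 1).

Answer: 0 0 0 1 0
0 1 1 0 1
1 1 1 1 1
0 0 0 1 0
1 0 0 1 1

Derivation:
After press 1 at (0,4):
0 1 1 0 1
0 0 0 1 0
0 0 0 1 0
1 1 0 1 1
0 1 0 0 0

After press 2 at (0,2):
0 0 0 1 1
0 0 1 1 0
0 0 0 1 0
1 1 0 1 1
0 1 0 0 0

After press 3 at (2,1):
0 0 0 1 1
0 1 1 1 0
1 1 1 1 0
1 0 0 1 1
0 1 0 0 0

After press 4 at (4,0):
0 0 0 1 1
0 1 1 1 0
1 1 1 1 0
0 0 0 1 1
1 0 0 0 0

After press 5 at (1,4):
0 0 0 1 0
0 1 1 0 1
1 1 1 1 1
0 0 0 1 1
1 0 0 0 0

After press 6 at (4,4):
0 0 0 1 0
0 1 1 0 1
1 1 1 1 1
0 0 0 1 0
1 0 0 1 1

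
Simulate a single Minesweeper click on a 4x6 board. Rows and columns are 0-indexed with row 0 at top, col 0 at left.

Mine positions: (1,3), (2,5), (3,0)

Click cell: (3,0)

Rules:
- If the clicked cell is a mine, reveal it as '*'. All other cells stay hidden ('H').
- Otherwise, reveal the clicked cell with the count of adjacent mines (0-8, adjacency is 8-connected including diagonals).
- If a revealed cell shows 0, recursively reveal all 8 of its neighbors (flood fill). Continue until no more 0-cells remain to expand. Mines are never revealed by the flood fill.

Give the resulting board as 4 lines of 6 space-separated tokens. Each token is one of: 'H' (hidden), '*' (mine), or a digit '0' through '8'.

H H H H H H
H H H H H H
H H H H H H
* H H H H H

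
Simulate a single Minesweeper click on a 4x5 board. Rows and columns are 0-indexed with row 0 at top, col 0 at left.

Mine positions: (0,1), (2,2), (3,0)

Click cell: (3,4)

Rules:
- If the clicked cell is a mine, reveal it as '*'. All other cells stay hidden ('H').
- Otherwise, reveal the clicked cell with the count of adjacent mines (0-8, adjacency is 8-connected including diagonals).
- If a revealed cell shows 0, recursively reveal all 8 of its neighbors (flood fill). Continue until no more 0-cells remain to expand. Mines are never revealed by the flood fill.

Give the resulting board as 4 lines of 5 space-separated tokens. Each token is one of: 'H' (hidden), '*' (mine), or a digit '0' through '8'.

H H 1 0 0
H H 2 1 0
H H H 1 0
H H H 1 0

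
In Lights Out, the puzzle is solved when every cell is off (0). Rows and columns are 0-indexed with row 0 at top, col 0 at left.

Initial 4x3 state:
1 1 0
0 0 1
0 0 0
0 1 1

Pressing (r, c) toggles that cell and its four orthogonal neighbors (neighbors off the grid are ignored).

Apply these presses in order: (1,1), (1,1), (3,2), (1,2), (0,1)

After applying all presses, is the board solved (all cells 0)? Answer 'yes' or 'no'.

After press 1 at (1,1):
1 0 0
1 1 0
0 1 0
0 1 1

After press 2 at (1,1):
1 1 0
0 0 1
0 0 0
0 1 1

After press 3 at (3,2):
1 1 0
0 0 1
0 0 1
0 0 0

After press 4 at (1,2):
1 1 1
0 1 0
0 0 0
0 0 0

After press 5 at (0,1):
0 0 0
0 0 0
0 0 0
0 0 0

Lights still on: 0

Answer: yes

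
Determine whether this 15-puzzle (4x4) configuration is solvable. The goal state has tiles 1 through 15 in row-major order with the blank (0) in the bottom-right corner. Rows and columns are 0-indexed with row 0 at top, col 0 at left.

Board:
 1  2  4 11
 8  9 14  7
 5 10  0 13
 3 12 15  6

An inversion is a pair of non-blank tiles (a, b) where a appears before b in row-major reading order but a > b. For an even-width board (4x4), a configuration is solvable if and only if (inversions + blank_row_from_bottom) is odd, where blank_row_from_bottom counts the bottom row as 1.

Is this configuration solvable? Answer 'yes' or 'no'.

Answer: no

Derivation:
Inversions: 34
Blank is in row 2 (0-indexed from top), which is row 2 counting from the bottom (bottom = 1).
34 + 2 = 36, which is even, so the puzzle is not solvable.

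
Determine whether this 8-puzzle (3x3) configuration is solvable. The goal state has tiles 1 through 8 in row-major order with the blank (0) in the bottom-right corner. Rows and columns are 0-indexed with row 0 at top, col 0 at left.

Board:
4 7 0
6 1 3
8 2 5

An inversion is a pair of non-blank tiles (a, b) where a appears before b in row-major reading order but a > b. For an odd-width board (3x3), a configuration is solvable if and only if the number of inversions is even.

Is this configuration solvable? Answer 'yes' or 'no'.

Inversions (pairs i<j in row-major order where tile[i] > tile[j] > 0): 15
15 is odd, so the puzzle is not solvable.

Answer: no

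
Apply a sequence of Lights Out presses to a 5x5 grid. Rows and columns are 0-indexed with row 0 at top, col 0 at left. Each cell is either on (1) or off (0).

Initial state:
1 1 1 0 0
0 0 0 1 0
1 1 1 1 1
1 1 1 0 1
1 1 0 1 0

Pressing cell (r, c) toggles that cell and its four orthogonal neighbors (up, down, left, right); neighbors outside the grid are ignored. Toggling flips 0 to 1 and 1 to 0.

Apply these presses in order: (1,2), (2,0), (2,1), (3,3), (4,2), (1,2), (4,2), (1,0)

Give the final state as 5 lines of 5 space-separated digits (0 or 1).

After press 1 at (1,2):
1 1 0 0 0
0 1 1 0 0
1 1 0 1 1
1 1 1 0 1
1 1 0 1 0

After press 2 at (2,0):
1 1 0 0 0
1 1 1 0 0
0 0 0 1 1
0 1 1 0 1
1 1 0 1 0

After press 3 at (2,1):
1 1 0 0 0
1 0 1 0 0
1 1 1 1 1
0 0 1 0 1
1 1 0 1 0

After press 4 at (3,3):
1 1 0 0 0
1 0 1 0 0
1 1 1 0 1
0 0 0 1 0
1 1 0 0 0

After press 5 at (4,2):
1 1 0 0 0
1 0 1 0 0
1 1 1 0 1
0 0 1 1 0
1 0 1 1 0

After press 6 at (1,2):
1 1 1 0 0
1 1 0 1 0
1 1 0 0 1
0 0 1 1 0
1 0 1 1 0

After press 7 at (4,2):
1 1 1 0 0
1 1 0 1 0
1 1 0 0 1
0 0 0 1 0
1 1 0 0 0

After press 8 at (1,0):
0 1 1 0 0
0 0 0 1 0
0 1 0 0 1
0 0 0 1 0
1 1 0 0 0

Answer: 0 1 1 0 0
0 0 0 1 0
0 1 0 0 1
0 0 0 1 0
1 1 0 0 0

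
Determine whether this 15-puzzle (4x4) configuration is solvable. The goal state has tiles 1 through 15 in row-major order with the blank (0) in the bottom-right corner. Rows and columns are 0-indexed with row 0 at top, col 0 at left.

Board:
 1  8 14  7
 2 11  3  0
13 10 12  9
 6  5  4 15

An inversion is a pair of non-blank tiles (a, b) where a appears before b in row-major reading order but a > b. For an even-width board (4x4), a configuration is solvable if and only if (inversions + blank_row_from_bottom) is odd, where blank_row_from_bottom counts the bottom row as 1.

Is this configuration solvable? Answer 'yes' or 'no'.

Inversions: 48
Blank is in row 1 (0-indexed from top), which is row 3 counting from the bottom (bottom = 1).
48 + 3 = 51, which is odd, so the puzzle is solvable.

Answer: yes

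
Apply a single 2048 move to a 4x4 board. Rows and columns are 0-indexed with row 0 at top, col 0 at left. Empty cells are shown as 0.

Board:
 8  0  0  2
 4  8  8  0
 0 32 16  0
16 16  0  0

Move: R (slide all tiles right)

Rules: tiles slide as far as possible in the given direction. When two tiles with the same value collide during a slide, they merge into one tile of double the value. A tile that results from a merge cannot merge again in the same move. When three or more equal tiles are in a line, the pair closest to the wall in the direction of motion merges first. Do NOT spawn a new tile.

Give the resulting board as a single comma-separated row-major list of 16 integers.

Slide right:
row 0: [8, 0, 0, 2] -> [0, 0, 8, 2]
row 1: [4, 8, 8, 0] -> [0, 0, 4, 16]
row 2: [0, 32, 16, 0] -> [0, 0, 32, 16]
row 3: [16, 16, 0, 0] -> [0, 0, 0, 32]

Answer: 0, 0, 8, 2, 0, 0, 4, 16, 0, 0, 32, 16, 0, 0, 0, 32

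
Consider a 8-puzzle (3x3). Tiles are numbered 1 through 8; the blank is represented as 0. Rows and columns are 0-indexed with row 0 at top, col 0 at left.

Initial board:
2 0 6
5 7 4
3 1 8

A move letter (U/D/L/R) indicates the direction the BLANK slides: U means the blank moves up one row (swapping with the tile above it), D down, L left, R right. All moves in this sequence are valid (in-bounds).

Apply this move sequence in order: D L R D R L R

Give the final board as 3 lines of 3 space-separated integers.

After move 1 (D):
2 7 6
5 0 4
3 1 8

After move 2 (L):
2 7 6
0 5 4
3 1 8

After move 3 (R):
2 7 6
5 0 4
3 1 8

After move 4 (D):
2 7 6
5 1 4
3 0 8

After move 5 (R):
2 7 6
5 1 4
3 8 0

After move 6 (L):
2 7 6
5 1 4
3 0 8

After move 7 (R):
2 7 6
5 1 4
3 8 0

Answer: 2 7 6
5 1 4
3 8 0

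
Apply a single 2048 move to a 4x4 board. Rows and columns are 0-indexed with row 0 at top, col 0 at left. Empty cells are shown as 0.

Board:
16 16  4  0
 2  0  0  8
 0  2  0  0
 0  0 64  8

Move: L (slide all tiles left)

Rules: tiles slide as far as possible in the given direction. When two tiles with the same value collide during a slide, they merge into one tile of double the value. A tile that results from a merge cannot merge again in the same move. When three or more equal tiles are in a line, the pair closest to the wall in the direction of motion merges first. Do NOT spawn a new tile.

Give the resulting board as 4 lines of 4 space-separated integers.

Answer: 32  4  0  0
 2  8  0  0
 2  0  0  0
64  8  0  0

Derivation:
Slide left:
row 0: [16, 16, 4, 0] -> [32, 4, 0, 0]
row 1: [2, 0, 0, 8] -> [2, 8, 0, 0]
row 2: [0, 2, 0, 0] -> [2, 0, 0, 0]
row 3: [0, 0, 64, 8] -> [64, 8, 0, 0]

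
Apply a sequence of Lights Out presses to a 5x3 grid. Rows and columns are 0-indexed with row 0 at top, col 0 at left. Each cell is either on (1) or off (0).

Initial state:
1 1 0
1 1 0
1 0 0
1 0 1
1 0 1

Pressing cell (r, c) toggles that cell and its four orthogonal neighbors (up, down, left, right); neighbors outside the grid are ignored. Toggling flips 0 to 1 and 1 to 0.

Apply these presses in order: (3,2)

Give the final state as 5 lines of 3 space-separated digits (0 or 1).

Answer: 1 1 0
1 1 0
1 0 1
1 1 0
1 0 0

Derivation:
After press 1 at (3,2):
1 1 0
1 1 0
1 0 1
1 1 0
1 0 0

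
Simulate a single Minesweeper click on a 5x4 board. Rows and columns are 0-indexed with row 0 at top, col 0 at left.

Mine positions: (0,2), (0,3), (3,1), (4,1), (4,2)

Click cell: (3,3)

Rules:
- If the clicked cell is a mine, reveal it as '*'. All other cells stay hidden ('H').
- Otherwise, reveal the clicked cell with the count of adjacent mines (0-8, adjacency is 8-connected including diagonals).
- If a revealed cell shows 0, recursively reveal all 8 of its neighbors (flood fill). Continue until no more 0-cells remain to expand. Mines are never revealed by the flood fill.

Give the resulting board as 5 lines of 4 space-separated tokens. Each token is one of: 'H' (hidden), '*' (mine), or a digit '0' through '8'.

H H H H
H H H H
H H H H
H H H 1
H H H H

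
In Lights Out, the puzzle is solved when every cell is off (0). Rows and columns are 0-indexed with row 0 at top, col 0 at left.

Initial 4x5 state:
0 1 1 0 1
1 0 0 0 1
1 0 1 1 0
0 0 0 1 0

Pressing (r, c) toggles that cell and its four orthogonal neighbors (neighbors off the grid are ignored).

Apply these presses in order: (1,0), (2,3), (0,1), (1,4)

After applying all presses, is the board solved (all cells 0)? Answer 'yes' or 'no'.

Answer: yes

Derivation:
After press 1 at (1,0):
1 1 1 0 1
0 1 0 0 1
0 0 1 1 0
0 0 0 1 0

After press 2 at (2,3):
1 1 1 0 1
0 1 0 1 1
0 0 0 0 1
0 0 0 0 0

After press 3 at (0,1):
0 0 0 0 1
0 0 0 1 1
0 0 0 0 1
0 0 0 0 0

After press 4 at (1,4):
0 0 0 0 0
0 0 0 0 0
0 0 0 0 0
0 0 0 0 0

Lights still on: 0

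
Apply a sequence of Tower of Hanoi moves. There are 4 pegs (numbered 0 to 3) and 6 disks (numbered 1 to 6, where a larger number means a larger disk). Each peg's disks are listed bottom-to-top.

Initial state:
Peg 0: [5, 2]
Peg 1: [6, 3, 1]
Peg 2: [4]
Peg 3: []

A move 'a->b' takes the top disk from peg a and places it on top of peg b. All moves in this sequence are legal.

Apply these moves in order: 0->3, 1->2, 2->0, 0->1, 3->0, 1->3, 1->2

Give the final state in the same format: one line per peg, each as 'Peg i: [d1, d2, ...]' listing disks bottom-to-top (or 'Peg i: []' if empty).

Answer: Peg 0: [5, 2]
Peg 1: [6]
Peg 2: [4, 3]
Peg 3: [1]

Derivation:
After move 1 (0->3):
Peg 0: [5]
Peg 1: [6, 3, 1]
Peg 2: [4]
Peg 3: [2]

After move 2 (1->2):
Peg 0: [5]
Peg 1: [6, 3]
Peg 2: [4, 1]
Peg 3: [2]

After move 3 (2->0):
Peg 0: [5, 1]
Peg 1: [6, 3]
Peg 2: [4]
Peg 3: [2]

After move 4 (0->1):
Peg 0: [5]
Peg 1: [6, 3, 1]
Peg 2: [4]
Peg 3: [2]

After move 5 (3->0):
Peg 0: [5, 2]
Peg 1: [6, 3, 1]
Peg 2: [4]
Peg 3: []

After move 6 (1->3):
Peg 0: [5, 2]
Peg 1: [6, 3]
Peg 2: [4]
Peg 3: [1]

After move 7 (1->2):
Peg 0: [5, 2]
Peg 1: [6]
Peg 2: [4, 3]
Peg 3: [1]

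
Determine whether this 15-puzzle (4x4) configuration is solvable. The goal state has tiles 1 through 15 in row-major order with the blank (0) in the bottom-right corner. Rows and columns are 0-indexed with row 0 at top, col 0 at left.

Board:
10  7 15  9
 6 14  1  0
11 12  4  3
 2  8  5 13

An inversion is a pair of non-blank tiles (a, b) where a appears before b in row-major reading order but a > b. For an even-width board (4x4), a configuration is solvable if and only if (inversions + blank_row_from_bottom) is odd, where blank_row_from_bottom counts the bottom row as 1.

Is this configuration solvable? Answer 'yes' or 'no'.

Inversions: 62
Blank is in row 1 (0-indexed from top), which is row 3 counting from the bottom (bottom = 1).
62 + 3 = 65, which is odd, so the puzzle is solvable.

Answer: yes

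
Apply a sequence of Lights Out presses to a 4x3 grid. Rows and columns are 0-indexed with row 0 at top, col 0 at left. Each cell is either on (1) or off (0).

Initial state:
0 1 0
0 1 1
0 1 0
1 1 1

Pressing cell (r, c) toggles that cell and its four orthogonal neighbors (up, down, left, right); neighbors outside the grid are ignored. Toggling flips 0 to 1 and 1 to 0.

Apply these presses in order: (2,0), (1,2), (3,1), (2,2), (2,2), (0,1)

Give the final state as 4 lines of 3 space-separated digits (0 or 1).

After press 1 at (2,0):
0 1 0
1 1 1
1 0 0
0 1 1

After press 2 at (1,2):
0 1 1
1 0 0
1 0 1
0 1 1

After press 3 at (3,1):
0 1 1
1 0 0
1 1 1
1 0 0

After press 4 at (2,2):
0 1 1
1 0 1
1 0 0
1 0 1

After press 5 at (2,2):
0 1 1
1 0 0
1 1 1
1 0 0

After press 6 at (0,1):
1 0 0
1 1 0
1 1 1
1 0 0

Answer: 1 0 0
1 1 0
1 1 1
1 0 0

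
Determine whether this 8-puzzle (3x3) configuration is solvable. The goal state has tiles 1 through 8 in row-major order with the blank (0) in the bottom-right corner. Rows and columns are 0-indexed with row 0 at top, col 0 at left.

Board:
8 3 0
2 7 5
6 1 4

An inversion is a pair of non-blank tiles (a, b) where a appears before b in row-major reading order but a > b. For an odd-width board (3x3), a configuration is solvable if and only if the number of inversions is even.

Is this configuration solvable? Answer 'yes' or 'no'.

Answer: yes

Derivation:
Inversions (pairs i<j in row-major order where tile[i] > tile[j] > 0): 18
18 is even, so the puzzle is solvable.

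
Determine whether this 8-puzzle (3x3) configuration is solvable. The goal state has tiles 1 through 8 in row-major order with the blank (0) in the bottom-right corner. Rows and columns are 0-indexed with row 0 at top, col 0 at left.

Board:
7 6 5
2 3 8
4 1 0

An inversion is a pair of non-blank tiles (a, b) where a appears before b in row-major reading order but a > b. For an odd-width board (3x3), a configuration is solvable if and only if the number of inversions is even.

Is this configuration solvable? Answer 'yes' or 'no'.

Inversions (pairs i<j in row-major order where tile[i] > tile[j] > 0): 20
20 is even, so the puzzle is solvable.

Answer: yes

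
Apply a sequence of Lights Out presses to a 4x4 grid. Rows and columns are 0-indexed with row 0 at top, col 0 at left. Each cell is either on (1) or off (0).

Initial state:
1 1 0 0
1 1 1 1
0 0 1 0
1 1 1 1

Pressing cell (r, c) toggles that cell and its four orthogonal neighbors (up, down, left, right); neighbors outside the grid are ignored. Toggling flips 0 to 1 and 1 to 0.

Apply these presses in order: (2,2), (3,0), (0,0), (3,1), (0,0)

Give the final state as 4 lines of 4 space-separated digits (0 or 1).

After press 1 at (2,2):
1 1 0 0
1 1 0 1
0 1 0 1
1 1 0 1

After press 2 at (3,0):
1 1 0 0
1 1 0 1
1 1 0 1
0 0 0 1

After press 3 at (0,0):
0 0 0 0
0 1 0 1
1 1 0 1
0 0 0 1

After press 4 at (3,1):
0 0 0 0
0 1 0 1
1 0 0 1
1 1 1 1

After press 5 at (0,0):
1 1 0 0
1 1 0 1
1 0 0 1
1 1 1 1

Answer: 1 1 0 0
1 1 0 1
1 0 0 1
1 1 1 1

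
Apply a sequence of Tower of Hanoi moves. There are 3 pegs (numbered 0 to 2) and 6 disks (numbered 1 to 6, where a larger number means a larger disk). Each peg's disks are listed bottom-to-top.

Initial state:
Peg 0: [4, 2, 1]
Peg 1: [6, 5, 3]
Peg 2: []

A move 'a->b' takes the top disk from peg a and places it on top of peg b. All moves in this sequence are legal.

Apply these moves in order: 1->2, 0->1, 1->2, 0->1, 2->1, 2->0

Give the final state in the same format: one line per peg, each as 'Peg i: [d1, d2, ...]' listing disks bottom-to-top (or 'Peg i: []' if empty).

Answer: Peg 0: [4, 3]
Peg 1: [6, 5, 2, 1]
Peg 2: []

Derivation:
After move 1 (1->2):
Peg 0: [4, 2, 1]
Peg 1: [6, 5]
Peg 2: [3]

After move 2 (0->1):
Peg 0: [4, 2]
Peg 1: [6, 5, 1]
Peg 2: [3]

After move 3 (1->2):
Peg 0: [4, 2]
Peg 1: [6, 5]
Peg 2: [3, 1]

After move 4 (0->1):
Peg 0: [4]
Peg 1: [6, 5, 2]
Peg 2: [3, 1]

After move 5 (2->1):
Peg 0: [4]
Peg 1: [6, 5, 2, 1]
Peg 2: [3]

After move 6 (2->0):
Peg 0: [4, 3]
Peg 1: [6, 5, 2, 1]
Peg 2: []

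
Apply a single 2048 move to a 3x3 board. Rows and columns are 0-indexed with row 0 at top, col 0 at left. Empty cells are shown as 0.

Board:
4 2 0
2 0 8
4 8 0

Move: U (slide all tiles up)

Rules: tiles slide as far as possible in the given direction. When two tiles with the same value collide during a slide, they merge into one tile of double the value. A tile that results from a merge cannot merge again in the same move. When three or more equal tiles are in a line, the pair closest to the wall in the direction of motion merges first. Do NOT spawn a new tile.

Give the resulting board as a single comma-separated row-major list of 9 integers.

Slide up:
col 0: [4, 2, 4] -> [4, 2, 4]
col 1: [2, 0, 8] -> [2, 8, 0]
col 2: [0, 8, 0] -> [8, 0, 0]

Answer: 4, 2, 8, 2, 8, 0, 4, 0, 0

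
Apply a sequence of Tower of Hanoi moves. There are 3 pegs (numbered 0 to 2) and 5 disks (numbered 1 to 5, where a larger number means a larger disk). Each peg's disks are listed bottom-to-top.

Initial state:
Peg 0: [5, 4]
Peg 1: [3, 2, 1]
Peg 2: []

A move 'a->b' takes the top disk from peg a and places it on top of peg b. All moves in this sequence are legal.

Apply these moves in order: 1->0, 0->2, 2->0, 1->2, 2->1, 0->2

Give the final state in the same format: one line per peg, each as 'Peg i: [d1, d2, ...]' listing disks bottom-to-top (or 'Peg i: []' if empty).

Answer: Peg 0: [5, 4]
Peg 1: [3, 2]
Peg 2: [1]

Derivation:
After move 1 (1->0):
Peg 0: [5, 4, 1]
Peg 1: [3, 2]
Peg 2: []

After move 2 (0->2):
Peg 0: [5, 4]
Peg 1: [3, 2]
Peg 2: [1]

After move 3 (2->0):
Peg 0: [5, 4, 1]
Peg 1: [3, 2]
Peg 2: []

After move 4 (1->2):
Peg 0: [5, 4, 1]
Peg 1: [3]
Peg 2: [2]

After move 5 (2->1):
Peg 0: [5, 4, 1]
Peg 1: [3, 2]
Peg 2: []

After move 6 (0->2):
Peg 0: [5, 4]
Peg 1: [3, 2]
Peg 2: [1]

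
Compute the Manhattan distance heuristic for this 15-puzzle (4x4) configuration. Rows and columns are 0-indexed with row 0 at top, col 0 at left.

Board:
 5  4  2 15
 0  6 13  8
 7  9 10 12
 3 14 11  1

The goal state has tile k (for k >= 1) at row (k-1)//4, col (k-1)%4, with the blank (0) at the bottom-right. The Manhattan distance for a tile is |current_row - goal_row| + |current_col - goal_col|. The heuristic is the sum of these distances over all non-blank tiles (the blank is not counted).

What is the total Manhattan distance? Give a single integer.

Answer: 29

Derivation:
Tile 5: (0,0)->(1,0) = 1
Tile 4: (0,1)->(0,3) = 2
Tile 2: (0,2)->(0,1) = 1
Tile 15: (0,3)->(3,2) = 4
Tile 6: (1,1)->(1,1) = 0
Tile 13: (1,2)->(3,0) = 4
Tile 8: (1,3)->(1,3) = 0
Tile 7: (2,0)->(1,2) = 3
Tile 9: (2,1)->(2,0) = 1
Tile 10: (2,2)->(2,1) = 1
Tile 12: (2,3)->(2,3) = 0
Tile 3: (3,0)->(0,2) = 5
Tile 14: (3,1)->(3,1) = 0
Tile 11: (3,2)->(2,2) = 1
Tile 1: (3,3)->(0,0) = 6
Sum: 1 + 2 + 1 + 4 + 0 + 4 + 0 + 3 + 1 + 1 + 0 + 5 + 0 + 1 + 6 = 29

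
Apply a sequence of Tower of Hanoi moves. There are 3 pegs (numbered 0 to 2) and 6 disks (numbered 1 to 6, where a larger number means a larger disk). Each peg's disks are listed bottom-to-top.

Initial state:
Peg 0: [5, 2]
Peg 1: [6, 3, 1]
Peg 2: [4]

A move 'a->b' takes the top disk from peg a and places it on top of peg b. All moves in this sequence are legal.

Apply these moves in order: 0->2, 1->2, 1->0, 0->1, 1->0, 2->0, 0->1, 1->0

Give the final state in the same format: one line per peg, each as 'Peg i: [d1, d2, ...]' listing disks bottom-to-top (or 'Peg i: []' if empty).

After move 1 (0->2):
Peg 0: [5]
Peg 1: [6, 3, 1]
Peg 2: [4, 2]

After move 2 (1->2):
Peg 0: [5]
Peg 1: [6, 3]
Peg 2: [4, 2, 1]

After move 3 (1->0):
Peg 0: [5, 3]
Peg 1: [6]
Peg 2: [4, 2, 1]

After move 4 (0->1):
Peg 0: [5]
Peg 1: [6, 3]
Peg 2: [4, 2, 1]

After move 5 (1->0):
Peg 0: [5, 3]
Peg 1: [6]
Peg 2: [4, 2, 1]

After move 6 (2->0):
Peg 0: [5, 3, 1]
Peg 1: [6]
Peg 2: [4, 2]

After move 7 (0->1):
Peg 0: [5, 3]
Peg 1: [6, 1]
Peg 2: [4, 2]

After move 8 (1->0):
Peg 0: [5, 3, 1]
Peg 1: [6]
Peg 2: [4, 2]

Answer: Peg 0: [5, 3, 1]
Peg 1: [6]
Peg 2: [4, 2]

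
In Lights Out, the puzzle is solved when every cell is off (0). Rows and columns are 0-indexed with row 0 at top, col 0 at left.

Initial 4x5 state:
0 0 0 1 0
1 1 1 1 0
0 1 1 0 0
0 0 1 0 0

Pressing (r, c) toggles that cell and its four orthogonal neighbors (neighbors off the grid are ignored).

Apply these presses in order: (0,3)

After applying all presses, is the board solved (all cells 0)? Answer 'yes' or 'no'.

Answer: no

Derivation:
After press 1 at (0,3):
0 0 1 0 1
1 1 1 0 0
0 1 1 0 0
0 0 1 0 0

Lights still on: 8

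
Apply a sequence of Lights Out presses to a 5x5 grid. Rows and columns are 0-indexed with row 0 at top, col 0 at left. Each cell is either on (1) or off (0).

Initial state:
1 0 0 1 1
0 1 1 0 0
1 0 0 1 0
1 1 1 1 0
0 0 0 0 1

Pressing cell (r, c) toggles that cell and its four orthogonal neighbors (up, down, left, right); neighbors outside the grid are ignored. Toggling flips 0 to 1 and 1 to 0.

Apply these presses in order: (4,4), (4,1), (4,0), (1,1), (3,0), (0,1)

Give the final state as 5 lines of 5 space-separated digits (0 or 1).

Answer: 0 0 1 1 1
1 1 0 0 0
0 1 0 1 0
1 1 1 1 1
1 0 1 1 0

Derivation:
After press 1 at (4,4):
1 0 0 1 1
0 1 1 0 0
1 0 0 1 0
1 1 1 1 1
0 0 0 1 0

After press 2 at (4,1):
1 0 0 1 1
0 1 1 0 0
1 0 0 1 0
1 0 1 1 1
1 1 1 1 0

After press 3 at (4,0):
1 0 0 1 1
0 1 1 0 0
1 0 0 1 0
0 0 1 1 1
0 0 1 1 0

After press 4 at (1,1):
1 1 0 1 1
1 0 0 0 0
1 1 0 1 0
0 0 1 1 1
0 0 1 1 0

After press 5 at (3,0):
1 1 0 1 1
1 0 0 0 0
0 1 0 1 0
1 1 1 1 1
1 0 1 1 0

After press 6 at (0,1):
0 0 1 1 1
1 1 0 0 0
0 1 0 1 0
1 1 1 1 1
1 0 1 1 0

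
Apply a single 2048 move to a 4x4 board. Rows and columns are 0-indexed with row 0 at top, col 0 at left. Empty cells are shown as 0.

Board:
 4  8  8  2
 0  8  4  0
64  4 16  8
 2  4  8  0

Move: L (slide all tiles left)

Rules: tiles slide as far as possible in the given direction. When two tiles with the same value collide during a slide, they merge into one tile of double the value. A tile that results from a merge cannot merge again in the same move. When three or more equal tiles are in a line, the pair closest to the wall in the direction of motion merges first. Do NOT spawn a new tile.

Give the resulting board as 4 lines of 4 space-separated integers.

Answer:  4 16  2  0
 8  4  0  0
64  4 16  8
 2  4  8  0

Derivation:
Slide left:
row 0: [4, 8, 8, 2] -> [4, 16, 2, 0]
row 1: [0, 8, 4, 0] -> [8, 4, 0, 0]
row 2: [64, 4, 16, 8] -> [64, 4, 16, 8]
row 3: [2, 4, 8, 0] -> [2, 4, 8, 0]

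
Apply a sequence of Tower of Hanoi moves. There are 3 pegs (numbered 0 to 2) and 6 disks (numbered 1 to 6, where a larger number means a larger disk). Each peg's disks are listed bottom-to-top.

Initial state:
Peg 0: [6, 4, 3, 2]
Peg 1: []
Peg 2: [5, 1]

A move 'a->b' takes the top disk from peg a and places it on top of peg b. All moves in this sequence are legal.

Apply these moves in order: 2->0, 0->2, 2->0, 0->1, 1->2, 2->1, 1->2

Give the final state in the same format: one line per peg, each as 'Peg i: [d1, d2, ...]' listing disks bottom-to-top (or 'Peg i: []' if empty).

Answer: Peg 0: [6, 4, 3, 2]
Peg 1: []
Peg 2: [5, 1]

Derivation:
After move 1 (2->0):
Peg 0: [6, 4, 3, 2, 1]
Peg 1: []
Peg 2: [5]

After move 2 (0->2):
Peg 0: [6, 4, 3, 2]
Peg 1: []
Peg 2: [5, 1]

After move 3 (2->0):
Peg 0: [6, 4, 3, 2, 1]
Peg 1: []
Peg 2: [5]

After move 4 (0->1):
Peg 0: [6, 4, 3, 2]
Peg 1: [1]
Peg 2: [5]

After move 5 (1->2):
Peg 0: [6, 4, 3, 2]
Peg 1: []
Peg 2: [5, 1]

After move 6 (2->1):
Peg 0: [6, 4, 3, 2]
Peg 1: [1]
Peg 2: [5]

After move 7 (1->2):
Peg 0: [6, 4, 3, 2]
Peg 1: []
Peg 2: [5, 1]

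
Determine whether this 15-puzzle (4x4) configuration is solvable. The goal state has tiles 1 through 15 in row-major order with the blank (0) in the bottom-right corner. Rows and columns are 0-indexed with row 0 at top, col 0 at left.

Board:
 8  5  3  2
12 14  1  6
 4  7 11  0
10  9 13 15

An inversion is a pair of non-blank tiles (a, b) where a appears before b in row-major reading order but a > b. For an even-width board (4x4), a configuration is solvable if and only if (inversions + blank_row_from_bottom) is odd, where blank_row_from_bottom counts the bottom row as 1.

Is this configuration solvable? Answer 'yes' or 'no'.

Inversions: 33
Blank is in row 2 (0-indexed from top), which is row 2 counting from the bottom (bottom = 1).
33 + 2 = 35, which is odd, so the puzzle is solvable.

Answer: yes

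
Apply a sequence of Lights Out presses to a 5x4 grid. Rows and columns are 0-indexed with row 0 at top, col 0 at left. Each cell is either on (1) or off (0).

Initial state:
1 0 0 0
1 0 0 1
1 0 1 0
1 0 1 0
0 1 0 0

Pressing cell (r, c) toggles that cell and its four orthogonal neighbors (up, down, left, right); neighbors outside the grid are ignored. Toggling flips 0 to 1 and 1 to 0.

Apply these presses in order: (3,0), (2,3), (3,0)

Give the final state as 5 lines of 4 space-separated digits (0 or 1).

After press 1 at (3,0):
1 0 0 0
1 0 0 1
0 0 1 0
0 1 1 0
1 1 0 0

After press 2 at (2,3):
1 0 0 0
1 0 0 0
0 0 0 1
0 1 1 1
1 1 0 0

After press 3 at (3,0):
1 0 0 0
1 0 0 0
1 0 0 1
1 0 1 1
0 1 0 0

Answer: 1 0 0 0
1 0 0 0
1 0 0 1
1 0 1 1
0 1 0 0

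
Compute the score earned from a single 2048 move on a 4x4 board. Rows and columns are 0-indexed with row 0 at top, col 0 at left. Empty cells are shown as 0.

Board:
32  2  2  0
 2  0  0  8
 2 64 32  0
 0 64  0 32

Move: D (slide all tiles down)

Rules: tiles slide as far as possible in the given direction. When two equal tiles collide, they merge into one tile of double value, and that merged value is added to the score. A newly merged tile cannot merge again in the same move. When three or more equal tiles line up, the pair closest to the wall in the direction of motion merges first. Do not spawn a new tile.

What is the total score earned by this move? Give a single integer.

Answer: 132

Derivation:
Slide down:
col 0: [32, 2, 2, 0] -> [0, 0, 32, 4]  score +4 (running 4)
col 1: [2, 0, 64, 64] -> [0, 0, 2, 128]  score +128 (running 132)
col 2: [2, 0, 32, 0] -> [0, 0, 2, 32]  score +0 (running 132)
col 3: [0, 8, 0, 32] -> [0, 0, 8, 32]  score +0 (running 132)
Board after move:
  0   0   0   0
  0   0   0   0
 32   2   2   8
  4 128  32  32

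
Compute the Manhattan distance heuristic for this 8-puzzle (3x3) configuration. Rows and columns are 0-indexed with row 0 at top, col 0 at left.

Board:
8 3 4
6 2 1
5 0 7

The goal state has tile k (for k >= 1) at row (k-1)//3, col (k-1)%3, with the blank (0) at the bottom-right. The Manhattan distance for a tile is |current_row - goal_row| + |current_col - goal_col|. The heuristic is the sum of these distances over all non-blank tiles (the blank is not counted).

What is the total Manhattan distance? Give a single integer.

Tile 8: at (0,0), goal (2,1), distance |0-2|+|0-1| = 3
Tile 3: at (0,1), goal (0,2), distance |0-0|+|1-2| = 1
Tile 4: at (0,2), goal (1,0), distance |0-1|+|2-0| = 3
Tile 6: at (1,0), goal (1,2), distance |1-1|+|0-2| = 2
Tile 2: at (1,1), goal (0,1), distance |1-0|+|1-1| = 1
Tile 1: at (1,2), goal (0,0), distance |1-0|+|2-0| = 3
Tile 5: at (2,0), goal (1,1), distance |2-1|+|0-1| = 2
Tile 7: at (2,2), goal (2,0), distance |2-2|+|2-0| = 2
Sum: 3 + 1 + 3 + 2 + 1 + 3 + 2 + 2 = 17

Answer: 17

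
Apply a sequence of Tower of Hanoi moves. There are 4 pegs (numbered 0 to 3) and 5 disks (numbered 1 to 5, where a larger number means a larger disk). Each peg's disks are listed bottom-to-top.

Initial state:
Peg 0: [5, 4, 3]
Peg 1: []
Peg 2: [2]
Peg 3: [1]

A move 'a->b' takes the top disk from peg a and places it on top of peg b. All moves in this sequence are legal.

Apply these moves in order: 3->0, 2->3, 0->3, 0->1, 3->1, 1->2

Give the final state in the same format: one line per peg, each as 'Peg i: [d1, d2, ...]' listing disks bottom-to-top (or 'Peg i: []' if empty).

After move 1 (3->0):
Peg 0: [5, 4, 3, 1]
Peg 1: []
Peg 2: [2]
Peg 3: []

After move 2 (2->3):
Peg 0: [5, 4, 3, 1]
Peg 1: []
Peg 2: []
Peg 3: [2]

After move 3 (0->3):
Peg 0: [5, 4, 3]
Peg 1: []
Peg 2: []
Peg 3: [2, 1]

After move 4 (0->1):
Peg 0: [5, 4]
Peg 1: [3]
Peg 2: []
Peg 3: [2, 1]

After move 5 (3->1):
Peg 0: [5, 4]
Peg 1: [3, 1]
Peg 2: []
Peg 3: [2]

After move 6 (1->2):
Peg 0: [5, 4]
Peg 1: [3]
Peg 2: [1]
Peg 3: [2]

Answer: Peg 0: [5, 4]
Peg 1: [3]
Peg 2: [1]
Peg 3: [2]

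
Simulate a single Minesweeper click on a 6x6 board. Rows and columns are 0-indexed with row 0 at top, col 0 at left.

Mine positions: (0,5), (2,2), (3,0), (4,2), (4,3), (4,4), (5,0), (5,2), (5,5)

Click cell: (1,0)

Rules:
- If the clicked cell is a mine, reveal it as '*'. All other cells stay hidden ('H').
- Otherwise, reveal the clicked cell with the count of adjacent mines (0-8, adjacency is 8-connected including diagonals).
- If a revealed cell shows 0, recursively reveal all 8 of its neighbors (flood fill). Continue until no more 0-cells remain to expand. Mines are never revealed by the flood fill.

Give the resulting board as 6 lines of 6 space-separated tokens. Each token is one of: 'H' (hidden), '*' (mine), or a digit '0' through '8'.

0 0 0 0 1 H
0 1 1 1 1 H
1 2 H H H H
H H H H H H
H H H H H H
H H H H H H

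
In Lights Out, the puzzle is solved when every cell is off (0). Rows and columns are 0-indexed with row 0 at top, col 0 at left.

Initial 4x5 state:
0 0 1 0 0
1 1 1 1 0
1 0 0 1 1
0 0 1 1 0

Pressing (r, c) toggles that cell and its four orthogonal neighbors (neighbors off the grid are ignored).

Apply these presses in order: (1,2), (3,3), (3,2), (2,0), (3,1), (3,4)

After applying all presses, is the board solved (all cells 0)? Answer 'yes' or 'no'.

After press 1 at (1,2):
0 0 0 0 0
1 0 0 0 0
1 0 1 1 1
0 0 1 1 0

After press 2 at (3,3):
0 0 0 0 0
1 0 0 0 0
1 0 1 0 1
0 0 0 0 1

After press 3 at (3,2):
0 0 0 0 0
1 0 0 0 0
1 0 0 0 1
0 1 1 1 1

After press 4 at (2,0):
0 0 0 0 0
0 0 0 0 0
0 1 0 0 1
1 1 1 1 1

After press 5 at (3,1):
0 0 0 0 0
0 0 0 0 0
0 0 0 0 1
0 0 0 1 1

After press 6 at (3,4):
0 0 0 0 0
0 0 0 0 0
0 0 0 0 0
0 0 0 0 0

Lights still on: 0

Answer: yes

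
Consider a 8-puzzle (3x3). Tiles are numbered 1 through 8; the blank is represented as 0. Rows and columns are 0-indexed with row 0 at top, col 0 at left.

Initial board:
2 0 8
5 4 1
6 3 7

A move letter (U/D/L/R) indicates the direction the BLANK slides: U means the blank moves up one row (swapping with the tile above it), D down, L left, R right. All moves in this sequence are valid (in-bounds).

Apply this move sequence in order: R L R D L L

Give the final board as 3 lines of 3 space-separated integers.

After move 1 (R):
2 8 0
5 4 1
6 3 7

After move 2 (L):
2 0 8
5 4 1
6 3 7

After move 3 (R):
2 8 0
5 4 1
6 3 7

After move 4 (D):
2 8 1
5 4 0
6 3 7

After move 5 (L):
2 8 1
5 0 4
6 3 7

After move 6 (L):
2 8 1
0 5 4
6 3 7

Answer: 2 8 1
0 5 4
6 3 7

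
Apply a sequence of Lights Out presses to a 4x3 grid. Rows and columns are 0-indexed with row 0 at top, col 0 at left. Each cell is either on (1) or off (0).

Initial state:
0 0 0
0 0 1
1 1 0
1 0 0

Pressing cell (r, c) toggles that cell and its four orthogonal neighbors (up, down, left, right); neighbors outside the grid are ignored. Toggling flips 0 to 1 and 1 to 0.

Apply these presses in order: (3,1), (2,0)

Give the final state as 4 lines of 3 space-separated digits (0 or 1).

After press 1 at (3,1):
0 0 0
0 0 1
1 0 0
0 1 1

After press 2 at (2,0):
0 0 0
1 0 1
0 1 0
1 1 1

Answer: 0 0 0
1 0 1
0 1 0
1 1 1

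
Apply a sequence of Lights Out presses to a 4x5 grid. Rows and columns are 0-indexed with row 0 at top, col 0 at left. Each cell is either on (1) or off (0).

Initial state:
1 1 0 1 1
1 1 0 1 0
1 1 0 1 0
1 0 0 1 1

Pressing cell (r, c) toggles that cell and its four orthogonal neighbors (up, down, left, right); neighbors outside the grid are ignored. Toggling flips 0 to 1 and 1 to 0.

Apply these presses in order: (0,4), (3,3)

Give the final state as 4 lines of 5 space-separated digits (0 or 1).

Answer: 1 1 0 0 0
1 1 0 1 1
1 1 0 0 0
1 0 1 0 0

Derivation:
After press 1 at (0,4):
1 1 0 0 0
1 1 0 1 1
1 1 0 1 0
1 0 0 1 1

After press 2 at (3,3):
1 1 0 0 0
1 1 0 1 1
1 1 0 0 0
1 0 1 0 0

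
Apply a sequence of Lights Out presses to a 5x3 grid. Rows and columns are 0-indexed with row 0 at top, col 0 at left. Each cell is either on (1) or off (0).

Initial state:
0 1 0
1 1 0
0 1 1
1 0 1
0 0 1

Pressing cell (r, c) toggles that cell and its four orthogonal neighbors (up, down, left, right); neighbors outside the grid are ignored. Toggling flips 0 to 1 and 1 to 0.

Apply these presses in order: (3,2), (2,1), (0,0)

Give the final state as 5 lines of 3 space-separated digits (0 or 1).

After press 1 at (3,2):
0 1 0
1 1 0
0 1 0
1 1 0
0 0 0

After press 2 at (2,1):
0 1 0
1 0 0
1 0 1
1 0 0
0 0 0

After press 3 at (0,0):
1 0 0
0 0 0
1 0 1
1 0 0
0 0 0

Answer: 1 0 0
0 0 0
1 0 1
1 0 0
0 0 0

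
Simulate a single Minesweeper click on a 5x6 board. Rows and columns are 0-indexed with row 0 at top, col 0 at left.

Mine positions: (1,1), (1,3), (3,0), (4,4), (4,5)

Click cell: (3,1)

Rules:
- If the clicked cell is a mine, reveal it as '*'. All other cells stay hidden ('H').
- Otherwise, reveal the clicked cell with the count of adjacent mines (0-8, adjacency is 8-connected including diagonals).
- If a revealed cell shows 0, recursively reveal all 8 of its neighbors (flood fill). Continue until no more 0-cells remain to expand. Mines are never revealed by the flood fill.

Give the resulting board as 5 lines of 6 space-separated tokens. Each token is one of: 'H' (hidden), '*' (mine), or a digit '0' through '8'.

H H H H H H
H H H H H H
H H H H H H
H 1 H H H H
H H H H H H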